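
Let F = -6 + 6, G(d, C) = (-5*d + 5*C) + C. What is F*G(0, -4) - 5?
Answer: -5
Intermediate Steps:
G(d, C) = -5*d + 6*C
F = 0
F*G(0, -4) - 5 = 0*(-5*0 + 6*(-4)) - 5 = 0*(0 - 24) - 5 = 0*(-24) - 5 = 0 - 5 = -5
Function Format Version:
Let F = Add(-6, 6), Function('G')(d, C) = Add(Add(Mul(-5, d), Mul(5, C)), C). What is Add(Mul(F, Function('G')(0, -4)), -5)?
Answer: -5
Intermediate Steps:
Function('G')(d, C) = Add(Mul(-5, d), Mul(6, C))
F = 0
Add(Mul(F, Function('G')(0, -4)), -5) = Add(Mul(0, Add(Mul(-5, 0), Mul(6, -4))), -5) = Add(Mul(0, Add(0, -24)), -5) = Add(Mul(0, -24), -5) = Add(0, -5) = -5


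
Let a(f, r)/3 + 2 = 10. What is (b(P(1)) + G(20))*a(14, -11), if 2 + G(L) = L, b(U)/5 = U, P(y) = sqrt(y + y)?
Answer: 432 + 120*sqrt(2) ≈ 601.71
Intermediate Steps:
P(y) = sqrt(2)*sqrt(y) (P(y) = sqrt(2*y) = sqrt(2)*sqrt(y))
a(f, r) = 24 (a(f, r) = -6 + 3*10 = -6 + 30 = 24)
b(U) = 5*U
G(L) = -2 + L
(b(P(1)) + G(20))*a(14, -11) = (5*(sqrt(2)*sqrt(1)) + (-2 + 20))*24 = (5*(sqrt(2)*1) + 18)*24 = (5*sqrt(2) + 18)*24 = (18 + 5*sqrt(2))*24 = 432 + 120*sqrt(2)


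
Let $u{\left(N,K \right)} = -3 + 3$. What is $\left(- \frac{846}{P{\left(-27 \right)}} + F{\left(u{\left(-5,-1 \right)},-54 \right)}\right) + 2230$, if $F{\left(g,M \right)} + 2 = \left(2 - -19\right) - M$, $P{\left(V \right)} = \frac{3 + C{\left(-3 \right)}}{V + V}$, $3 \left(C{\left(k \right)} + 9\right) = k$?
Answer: $- \frac{29563}{7} \approx -4223.3$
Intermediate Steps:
$u{\left(N,K \right)} = 0$
$C{\left(k \right)} = -9 + \frac{k}{3}$
$P{\left(V \right)} = - \frac{7}{2 V}$ ($P{\left(V \right)} = \frac{3 + \left(-9 + \frac{1}{3} \left(-3\right)\right)}{V + V} = \frac{3 - 10}{2 V} = \frac{1}{2 V} \left(3 - 10\right) = \frac{1}{2 V} \left(-7\right) = - \frac{7}{2 V}$)
$F{\left(g,M \right)} = 19 - M$ ($F{\left(g,M \right)} = -2 - \left(-21 + M\right) = 19 - M$)
$\left(- \frac{846}{P{\left(-27 \right)}} + F{\left(u{\left(-5,-1 \right)},-54 \right)}\right) + 2230 = \left(- \frac{846}{\left(- \frac{7}{2}\right) \frac{1}{-27}} + \left(19 - -54\right)\right) + 2230 = \left(- \frac{846}{\left(- \frac{7}{2}\right) \left(- \frac{1}{27}\right)} + \left(19 + 54\right)\right) + 2230 = \left(- \frac{846}{\frac{7}{54}} + 73\right) + 2230 = \left(\left(-846\right) \frac{54}{7} + 73\right) + 2230 = \left(- \frac{45684}{7} + 73\right) + 2230 = - \frac{45173}{7} + 2230 = - \frac{29563}{7}$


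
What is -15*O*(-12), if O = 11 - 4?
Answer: 1260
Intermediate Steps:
O = 7
-15*O*(-12) = -15*7*(-12) = -105*(-12) = 1260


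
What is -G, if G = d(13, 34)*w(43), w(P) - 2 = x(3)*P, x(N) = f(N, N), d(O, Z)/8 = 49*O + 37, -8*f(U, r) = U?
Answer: 76162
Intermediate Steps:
f(U, r) = -U/8
d(O, Z) = 296 + 392*O (d(O, Z) = 8*(49*O + 37) = 8*(37 + 49*O) = 296 + 392*O)
x(N) = -N/8
w(P) = 2 - 3*P/8 (w(P) = 2 + (-⅛*3)*P = 2 - 3*P/8)
G = -76162 (G = (296 + 392*13)*(2 - 3/8*43) = (296 + 5096)*(2 - 129/8) = 5392*(-113/8) = -76162)
-G = -1*(-76162) = 76162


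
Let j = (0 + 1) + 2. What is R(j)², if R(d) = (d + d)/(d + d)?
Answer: 1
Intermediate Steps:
j = 3 (j = 1 + 2 = 3)
R(d) = 1 (R(d) = (2*d)/((2*d)) = (2*d)*(1/(2*d)) = 1)
R(j)² = 1² = 1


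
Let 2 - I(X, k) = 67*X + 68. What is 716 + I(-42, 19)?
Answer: 3464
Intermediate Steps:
I(X, k) = -66 - 67*X (I(X, k) = 2 - (67*X + 68) = 2 - (68 + 67*X) = 2 + (-68 - 67*X) = -66 - 67*X)
716 + I(-42, 19) = 716 + (-66 - 67*(-42)) = 716 + (-66 + 2814) = 716 + 2748 = 3464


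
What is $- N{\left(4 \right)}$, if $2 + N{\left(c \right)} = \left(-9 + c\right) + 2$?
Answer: $5$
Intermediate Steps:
$N{\left(c \right)} = -9 + c$ ($N{\left(c \right)} = -2 + \left(\left(-9 + c\right) + 2\right) = -2 + \left(-7 + c\right) = -9 + c$)
$- N{\left(4 \right)} = - (-9 + 4) = \left(-1\right) \left(-5\right) = 5$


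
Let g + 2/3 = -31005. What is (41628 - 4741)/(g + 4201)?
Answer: -110661/80414 ≈ -1.3761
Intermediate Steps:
g = -93017/3 (g = -⅔ - 31005 = -93017/3 ≈ -31006.)
(41628 - 4741)/(g + 4201) = (41628 - 4741)/(-93017/3 + 4201) = 36887/(-80414/3) = 36887*(-3/80414) = -110661/80414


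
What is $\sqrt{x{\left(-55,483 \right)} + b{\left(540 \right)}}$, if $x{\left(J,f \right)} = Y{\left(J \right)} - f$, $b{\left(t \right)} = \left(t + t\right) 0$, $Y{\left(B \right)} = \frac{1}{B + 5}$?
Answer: $\frac{i \sqrt{48302}}{10} \approx 21.978 i$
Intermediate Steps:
$Y{\left(B \right)} = \frac{1}{5 + B}$
$b{\left(t \right)} = 0$ ($b{\left(t \right)} = 2 t 0 = 0$)
$x{\left(J,f \right)} = \frac{1}{5 + J} - f$
$\sqrt{x{\left(-55,483 \right)} + b{\left(540 \right)}} = \sqrt{\frac{1 - 483 \left(5 - 55\right)}{5 - 55} + 0} = \sqrt{\frac{1 - 483 \left(-50\right)}{-50} + 0} = \sqrt{- \frac{1 + 24150}{50} + 0} = \sqrt{\left(- \frac{1}{50}\right) 24151 + 0} = \sqrt{- \frac{24151}{50} + 0} = \sqrt{- \frac{24151}{50}} = \frac{i \sqrt{48302}}{10}$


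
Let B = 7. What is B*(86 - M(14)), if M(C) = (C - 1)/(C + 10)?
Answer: 14357/24 ≈ 598.21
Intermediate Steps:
M(C) = (-1 + C)/(10 + C)
B*(86 - M(14)) = 7*(86 - (-1 + 14)/(10 + 14)) = 7*(86 - 13/24) = 7*(2051/24) = 14357/24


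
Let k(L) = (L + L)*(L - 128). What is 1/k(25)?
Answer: -1/5150 ≈ -0.00019417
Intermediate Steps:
k(L) = 2*L*(-128 + L) (k(L) = (2*L)*(-128 + L) = 2*L*(-128 + L))
1/k(25) = 1/(2*25*(-128 + 25)) = 1/(2*25*(-103)) = 1/(-5150) = -1/5150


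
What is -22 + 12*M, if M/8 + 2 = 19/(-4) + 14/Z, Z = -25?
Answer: -18094/25 ≈ -723.76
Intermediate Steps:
M = -1462/25 (M = -16 + 8*(19/(-4) + 14/(-25)) = -16 + 8*(19*(-¼) + 14*(-1/25)) = -16 + 8*(-19/4 - 14/25) = -16 + 8*(-531/100) = -16 - 1062/25 = -1462/25 ≈ -58.480)
-22 + 12*M = -22 + 12*(-1462/25) = -22 - 17544/25 = -18094/25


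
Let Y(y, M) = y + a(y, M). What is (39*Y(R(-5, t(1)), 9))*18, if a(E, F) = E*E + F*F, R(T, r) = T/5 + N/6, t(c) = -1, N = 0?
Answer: 56862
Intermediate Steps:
R(T, r) = T/5 (R(T, r) = T/5 + 0/6 = T*(⅕) + 0*(⅙) = T/5 + 0 = T/5)
a(E, F) = E² + F²
Y(y, M) = y + M² + y² (Y(y, M) = y + (y² + M²) = y + (M² + y²) = y + M² + y²)
(39*Y(R(-5, t(1)), 9))*18 = (39*((⅕)*(-5) + 9² + ((⅕)*(-5))²))*18 = (39*(-1 + 81 + (-1)²))*18 = (39*(-1 + 81 + 1))*18 = (39*81)*18 = 3159*18 = 56862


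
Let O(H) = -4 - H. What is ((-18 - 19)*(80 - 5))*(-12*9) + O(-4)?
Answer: 299700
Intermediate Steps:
((-18 - 19)*(80 - 5))*(-12*9) + O(-4) = ((-18 - 19)*(80 - 5))*(-12*9) + (-4 - 1*(-4)) = -37*75*(-108) + (-4 + 4) = -2775*(-108) + 0 = 299700 + 0 = 299700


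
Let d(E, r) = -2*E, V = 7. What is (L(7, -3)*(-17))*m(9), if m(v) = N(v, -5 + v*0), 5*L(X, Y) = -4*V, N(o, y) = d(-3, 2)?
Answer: 2856/5 ≈ 571.20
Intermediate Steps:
N(o, y) = 6 (N(o, y) = -2*(-3) = 6)
L(X, Y) = -28/5 (L(X, Y) = (-4*7)/5 = (1/5)*(-28) = -28/5)
m(v) = 6
(L(7, -3)*(-17))*m(9) = -28/5*(-17)*6 = (476/5)*6 = 2856/5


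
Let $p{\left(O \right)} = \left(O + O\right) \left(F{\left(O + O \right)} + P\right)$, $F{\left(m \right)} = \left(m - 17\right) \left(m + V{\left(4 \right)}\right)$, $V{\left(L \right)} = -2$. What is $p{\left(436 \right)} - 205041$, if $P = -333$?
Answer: $648141783$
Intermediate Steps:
$F{\left(m \right)} = \left(-17 + m\right) \left(-2 + m\right)$ ($F{\left(m \right)} = \left(m - 17\right) \left(m - 2\right) = \left(-17 + m\right) \left(-2 + m\right)$)
$p{\left(O \right)} = 2 O \left(-299 - 38 O + 4 O^{2}\right)$ ($p{\left(O \right)} = \left(O + O\right) \left(\left(34 + \left(O + O\right)^{2} - 19 \left(O + O\right)\right) - 333\right) = 2 O \left(\left(34 + \left(2 O\right)^{2} - 19 \cdot 2 O\right) - 333\right) = 2 O \left(\left(34 + 4 O^{2} - 38 O\right) - 333\right) = 2 O \left(\left(34 - 38 O + 4 O^{2}\right) - 333\right) = 2 O \left(-299 - 38 O + 4 O^{2}\right)$)
$p{\left(436 \right)} - 205041 = 2 \cdot 436 \left(-299 - 16568 + 4 \cdot 436^{2}\right) - 205041 = 2 \cdot 436 \left(-299 - 16568 + 4 \cdot 190096\right) - 205041 = 2 \cdot 436 \left(-299 - 16568 + 760384\right) - 205041 = 2 \cdot 436 \cdot 743517 - 205041 = 648346824 - 205041 = 648141783$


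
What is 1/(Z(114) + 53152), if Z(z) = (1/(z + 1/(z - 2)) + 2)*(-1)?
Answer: 12769/678672238 ≈ 1.8815e-5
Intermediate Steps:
Z(z) = -2 - 1/(z + 1/(-2 + z)) (Z(z) = (1/(z + 1/(-2 + z)) + 2)*(-1) = (2 + 1/(z + 1/(-2 + z)))*(-1) = -2 - 1/(z + 1/(-2 + z)))
1/(Z(114) + 53152) = 1/(114*(3 - 2*114)/(1 + 114**2 - 2*114) + 53152) = 1/(114*(3 - 228)/(1 + 12996 - 228) + 53152) = 1/(114*(-225)/12769 + 53152) = 1/(114*(1/12769)*(-225) + 53152) = 1/(-25650/12769 + 53152) = 1/(678672238/12769) = 12769/678672238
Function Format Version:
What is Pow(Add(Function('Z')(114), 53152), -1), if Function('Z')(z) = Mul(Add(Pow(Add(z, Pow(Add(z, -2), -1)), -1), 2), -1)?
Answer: Rational(12769, 678672238) ≈ 1.8815e-5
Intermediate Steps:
Function('Z')(z) = Add(-2, Mul(-1, Pow(Add(z, Pow(Add(-2, z), -1)), -1))) (Function('Z')(z) = Mul(Add(Pow(Add(z, Pow(Add(-2, z), -1)), -1), 2), -1) = Mul(Add(2, Pow(Add(z, Pow(Add(-2, z), -1)), -1)), -1) = Add(-2, Mul(-1, Pow(Add(z, Pow(Add(-2, z), -1)), -1))))
Pow(Add(Function('Z')(114), 53152), -1) = Pow(Add(Mul(114, Pow(Add(1, Pow(114, 2), Mul(-2, 114)), -1), Add(3, Mul(-2, 114))), 53152), -1) = Pow(Add(Mul(114, Pow(Add(1, 12996, -228), -1), Add(3, -228)), 53152), -1) = Pow(Add(Mul(114, Pow(12769, -1), -225), 53152), -1) = Pow(Add(Mul(114, Rational(1, 12769), -225), 53152), -1) = Pow(Add(Rational(-25650, 12769), 53152), -1) = Pow(Rational(678672238, 12769), -1) = Rational(12769, 678672238)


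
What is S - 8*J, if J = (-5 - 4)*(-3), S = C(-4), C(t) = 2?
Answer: -214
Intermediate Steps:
S = 2
J = 27 (J = -9*(-3) = 27)
S - 8*J = 2 - 8*27 = 2 - 216 = -214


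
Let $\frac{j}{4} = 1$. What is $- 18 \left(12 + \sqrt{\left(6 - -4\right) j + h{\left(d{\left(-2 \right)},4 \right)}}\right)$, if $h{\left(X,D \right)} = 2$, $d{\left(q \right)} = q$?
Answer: $-216 - 18 \sqrt{42} \approx -332.65$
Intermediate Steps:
$j = 4$ ($j = 4 \cdot 1 = 4$)
$- 18 \left(12 + \sqrt{\left(6 - -4\right) j + h{\left(d{\left(-2 \right)},4 \right)}}\right) = - 18 \left(12 + \sqrt{\left(6 - -4\right) 4 + 2}\right) = - 18 \left(12 + \sqrt{\left(6 + 4\right) 4 + 2}\right) = - 18 \left(12 + \sqrt{10 \cdot 4 + 2}\right) = - 18 \left(12 + \sqrt{40 + 2}\right) = - 18 \left(12 + \sqrt{42}\right) = -216 - 18 \sqrt{42}$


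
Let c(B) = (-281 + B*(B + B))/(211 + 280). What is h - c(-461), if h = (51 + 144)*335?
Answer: 31649814/491 ≈ 64460.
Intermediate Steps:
h = 65325 (h = 195*335 = 65325)
c(B) = -281/491 + 2*B**2/491 (c(B) = (-281 + B*(2*B))/491 = (-281 + 2*B**2)*(1/491) = -281/491 + 2*B**2/491)
h - c(-461) = 65325 - (-281/491 + (2/491)*(-461)**2) = 65325 - (-281/491 + (2/491)*212521) = 65325 - (-281/491 + 425042/491) = 65325 - 1*424761/491 = 65325 - 424761/491 = 31649814/491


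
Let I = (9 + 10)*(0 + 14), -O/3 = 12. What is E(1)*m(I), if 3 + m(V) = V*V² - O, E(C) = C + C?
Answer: 37642258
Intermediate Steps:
O = -36 (O = -3*12 = -36)
E(C) = 2*C
I = 266 (I = 19*14 = 266)
m(V) = 33 + V³ (m(V) = -3 + (V*V² - 1*(-36)) = -3 + (V³ + 36) = -3 + (36 + V³) = 33 + V³)
E(1)*m(I) = (2*1)*(33 + 266³) = 2*(33 + 18821096) = 2*18821129 = 37642258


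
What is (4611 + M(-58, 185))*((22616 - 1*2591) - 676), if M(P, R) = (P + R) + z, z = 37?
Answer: 92391475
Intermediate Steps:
M(P, R) = 37 + P + R (M(P, R) = (P + R) + 37 = 37 + P + R)
(4611 + M(-58, 185))*((22616 - 1*2591) - 676) = (4611 + (37 - 58 + 185))*((22616 - 1*2591) - 676) = (4611 + 164)*((22616 - 2591) - 676) = 4775*(20025 - 676) = 4775*19349 = 92391475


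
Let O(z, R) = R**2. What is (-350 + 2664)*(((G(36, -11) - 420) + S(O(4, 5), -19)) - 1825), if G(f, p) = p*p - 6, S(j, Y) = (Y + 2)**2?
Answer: -4260074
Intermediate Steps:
S(j, Y) = (2 + Y)**2
G(f, p) = -6 + p**2 (G(f, p) = p**2 - 6 = -6 + p**2)
(-350 + 2664)*(((G(36, -11) - 420) + S(O(4, 5), -19)) - 1825) = (-350 + 2664)*((((-6 + (-11)**2) - 420) + (2 - 19)**2) - 1825) = 2314*((((-6 + 121) - 420) + (-17)**2) - 1825) = 2314*(((115 - 420) + 289) - 1825) = 2314*((-305 + 289) - 1825) = 2314*(-16 - 1825) = 2314*(-1841) = -4260074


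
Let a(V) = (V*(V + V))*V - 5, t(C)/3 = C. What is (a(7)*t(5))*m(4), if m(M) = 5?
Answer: 51075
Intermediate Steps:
t(C) = 3*C
a(V) = -5 + 2*V³ (a(V) = (V*(2*V))*V - 5 = (2*V²)*V - 5 = 2*V³ - 5 = -5 + 2*V³)
(a(7)*t(5))*m(4) = ((-5 + 2*7³)*(3*5))*5 = ((-5 + 2*343)*15)*5 = ((-5 + 686)*15)*5 = (681*15)*5 = 10215*5 = 51075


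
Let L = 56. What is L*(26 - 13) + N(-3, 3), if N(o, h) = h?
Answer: 731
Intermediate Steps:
L*(26 - 13) + N(-3, 3) = 56*(26 - 13) + 3 = 56*13 + 3 = 728 + 3 = 731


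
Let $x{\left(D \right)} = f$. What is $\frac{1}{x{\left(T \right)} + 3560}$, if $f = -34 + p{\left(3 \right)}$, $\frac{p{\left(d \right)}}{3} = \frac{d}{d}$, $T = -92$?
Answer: $\frac{1}{3529} \approx 0.00028337$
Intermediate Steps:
$p{\left(d \right)} = 3$ ($p{\left(d \right)} = 3 \frac{d}{d} = 3 \cdot 1 = 3$)
$f = -31$ ($f = -34 + 3 = -31$)
$x{\left(D \right)} = -31$
$\frac{1}{x{\left(T \right)} + 3560} = \frac{1}{-31 + 3560} = \frac{1}{3529}$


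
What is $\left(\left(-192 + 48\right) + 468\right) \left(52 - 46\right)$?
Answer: $1944$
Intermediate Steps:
$\left(\left(-192 + 48\right) + 468\right) \left(52 - 46\right) = \left(-144 + 468\right) \left(52 + \left(-225 + 179\right)\right) = 324 \left(52 - 46\right) = 324 \cdot 6 = 1944$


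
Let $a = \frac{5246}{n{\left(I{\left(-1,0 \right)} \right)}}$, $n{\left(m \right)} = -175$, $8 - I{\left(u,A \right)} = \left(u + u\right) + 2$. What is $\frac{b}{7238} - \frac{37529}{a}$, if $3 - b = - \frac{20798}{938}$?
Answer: $\frac{11147248257963}{8904093506} \approx 1251.9$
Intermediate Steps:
$I{\left(u,A \right)} = 6 - 2 u$ ($I{\left(u,A \right)} = 8 - \left(\left(u + u\right) + 2\right) = 8 - \left(2 u + 2\right) = 8 - \left(2 + 2 u\right) = 6 - 2 u$)
$b = \frac{11806}{469}$ ($b = 3 - - \frac{20798}{938} = 3 - \left(-20798\right) \frac{1}{938} = 3 - - \frac{10399}{469} = 3 + \frac{10399}{469} = \frac{11806}{469} \approx 25.173$)
$a = - \frac{5246}{175}$ ($a = \frac{5246}{-175} = 5246 \left(- \frac{1}{175}\right) = - \frac{5246}{175} \approx -29.977$)
$\frac{b}{7238} - \frac{37529}{a} = \frac{11806}{469 \cdot 7238} - \frac{37529}{- \frac{5246}{175}} = \frac{11806}{469} \cdot \frac{1}{7238} - - \frac{6567575}{5246} = \frac{5903}{1697311} + \frac{6567575}{5246} = \frac{11147248257963}{8904093506}$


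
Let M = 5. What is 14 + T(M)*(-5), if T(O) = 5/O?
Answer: 9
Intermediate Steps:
14 + T(M)*(-5) = 14 + (5/5)*(-5) = 14 + (5*(⅕))*(-5) = 14 + 1*(-5) = 14 - 5 = 9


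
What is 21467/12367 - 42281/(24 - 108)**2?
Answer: -371417975/87261552 ≈ -4.2564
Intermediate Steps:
21467/12367 - 42281/(24 - 108)**2 = 21467*(1/12367) - 42281/((-84)**2) = 21467/12367 - 42281/7056 = -371417975/87261552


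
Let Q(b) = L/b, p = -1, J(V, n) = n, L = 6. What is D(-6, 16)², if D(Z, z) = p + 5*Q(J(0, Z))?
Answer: 36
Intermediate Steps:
Q(b) = 6/b
D(Z, z) = -1 + 30/Z (D(Z, z) = -1 + 5*(6/Z) = -1 + 30/Z)
D(-6, 16)² = ((30 - 1*(-6))/(-6))² = (-(30 + 6)/6)² = (-⅙*36)² = (-6)² = 36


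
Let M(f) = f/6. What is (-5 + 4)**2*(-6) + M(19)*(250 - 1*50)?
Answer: 1882/3 ≈ 627.33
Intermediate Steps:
M(f) = f/6 (M(f) = f*(1/6) = f/6)
(-5 + 4)**2*(-6) + M(19)*(250 - 1*50) = (-5 + 4)**2*(-6) + ((1/6)*19)*(250 - 1*50) = (-1)**2*(-6) + 19*(250 - 50)/6 = 1*(-6) + (19/6)*200 = -6 + 1900/3 = 1882/3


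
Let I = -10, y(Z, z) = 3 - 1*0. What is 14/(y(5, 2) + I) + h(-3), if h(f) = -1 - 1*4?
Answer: -7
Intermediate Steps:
y(Z, z) = 3 (y(Z, z) = 3 + 0 = 3)
h(f) = -5 (h(f) = -1 - 4 = -5)
14/(y(5, 2) + I) + h(-3) = 14/(3 - 10) - 5 = 14/(-7) - 5 = -⅐*14 - 5 = -2 - 5 = -7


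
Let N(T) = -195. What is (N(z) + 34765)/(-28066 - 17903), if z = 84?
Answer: -34570/45969 ≈ -0.75203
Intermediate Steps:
(N(z) + 34765)/(-28066 - 17903) = (-195 + 34765)/(-28066 - 17903) = 34570/(-45969) = 34570*(-1/45969) = -34570/45969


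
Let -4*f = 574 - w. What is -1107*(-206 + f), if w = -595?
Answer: 2206251/4 ≈ 5.5156e+5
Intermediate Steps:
f = -1169/4 (f = -(574 - 1*(-595))/4 = -(574 + 595)/4 = -¼*1169 = -1169/4 ≈ -292.25)
-1107*(-206 + f) = -1107*(-206 - 1169/4) = -1107*(-1993/4) = 2206251/4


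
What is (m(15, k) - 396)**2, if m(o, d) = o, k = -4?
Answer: 145161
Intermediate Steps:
(m(15, k) - 396)**2 = (15 - 396)**2 = (-381)**2 = 145161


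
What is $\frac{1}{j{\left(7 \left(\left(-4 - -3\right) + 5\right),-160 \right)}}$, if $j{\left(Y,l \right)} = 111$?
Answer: $\frac{1}{111} \approx 0.009009$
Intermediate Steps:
$\frac{1}{j{\left(7 \left(\left(-4 - -3\right) + 5\right),-160 \right)}} = \frac{1}{111}$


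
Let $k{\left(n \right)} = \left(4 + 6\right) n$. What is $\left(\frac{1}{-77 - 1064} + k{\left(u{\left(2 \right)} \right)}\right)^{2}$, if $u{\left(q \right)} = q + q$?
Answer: $\frac{2082918321}{1301881} \approx 1599.9$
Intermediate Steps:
$u{\left(q \right)} = 2 q$
$k{\left(n \right)} = 10 n$
$\left(\frac{1}{-77 - 1064} + k{\left(u{\left(2 \right)} \right)}\right)^{2} = \left(\frac{1}{-77 - 1064} + 10 \cdot 2 \cdot 2\right)^{2} = \left(\frac{1}{-1141} + 10 \cdot 4\right)^{2} = \left(- \frac{1}{1141} + 40\right)^{2} = \left(\frac{45639}{1141}\right)^{2} = \frac{2082918321}{1301881}$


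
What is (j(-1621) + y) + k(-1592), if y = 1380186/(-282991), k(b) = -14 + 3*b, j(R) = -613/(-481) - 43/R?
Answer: -1057694750445480/220648365691 ≈ -4793.6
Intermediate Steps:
j(R) = 613/481 - 43/R (j(R) = -613*(-1/481) - 43/R = 613/481 - 43/R)
y = -1380186/282991 (y = 1380186*(-1/282991) = -1380186/282991 ≈ -4.8771)
(j(-1621) + y) + k(-1592) = ((613/481 - 43/(-1621)) - 1380186/282991) + (-14 + 3*(-1592)) = ((613/481 - 43*(-1/1621)) - 1380186/282991) + (-14 - 4776) = ((613/481 + 43/1621) - 1380186/282991) - 4790 = (1014356/779701 - 1380186/282991) - 4790 = -789078785590/220648365691 - 4790 = -1057694750445480/220648365691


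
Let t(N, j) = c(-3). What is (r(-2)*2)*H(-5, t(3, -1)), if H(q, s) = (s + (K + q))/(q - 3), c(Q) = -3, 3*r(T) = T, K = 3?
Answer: -⅚ ≈ -0.83333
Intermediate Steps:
r(T) = T/3
t(N, j) = -3
H(q, s) = (3 + q + s)/(-3 + q) (H(q, s) = (s + (3 + q))/(q - 3) = (3 + q + s)/(-3 + q))
(r(-2)*2)*H(-5, t(3, -1)) = (((⅓)*(-2))*2)*((3 - 5 - 3)/(-3 - 5)) = (-⅔*2)*(-5/(-8)) = -(-1)*(-5)/6 = -4/3*5/8 = -⅚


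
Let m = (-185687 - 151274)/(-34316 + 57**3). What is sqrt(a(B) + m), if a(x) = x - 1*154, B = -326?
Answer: I*sqrt(11422993597)/4867 ≈ 21.96*I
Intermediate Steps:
a(x) = -154 + x (a(x) = x - 154 = -154 + x)
m = -336961/150877 (m = -336961/(-34316 + 185193) = -336961/150877 ≈ -2.2333)
sqrt(a(B) + m) = sqrt((-154 - 326) - 336961/150877) = sqrt(-480 - 336961/150877) = sqrt(-72757921/150877) = I*sqrt(11422993597)/4867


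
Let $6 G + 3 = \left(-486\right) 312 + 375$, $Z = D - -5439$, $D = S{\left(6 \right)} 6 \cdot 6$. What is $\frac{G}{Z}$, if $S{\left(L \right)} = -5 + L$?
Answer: $- \frac{5042}{1095} \approx -4.6046$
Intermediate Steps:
$D = 36$ ($D = \left(-5 + 6\right) 6 \cdot 6 = 1 \cdot 6 \cdot 6 = 6 \cdot 6 = 36$)
$Z = 5475$ ($Z = 36 - -5439 = 36 + 5439 = 5475$)
$G = -25210$ ($G = - \frac{1}{2} + \frac{\left(-486\right) 312 + 375}{6} = - \frac{1}{2} + \frac{-151632 + 375}{6} = - \frac{1}{2} + \frac{1}{6} \left(-151257\right) = - \frac{1}{2} - \frac{50419}{2} = -25210$)
$\frac{G}{Z} = - \frac{25210}{5475} = \left(-25210\right) \frac{1}{5475} = - \frac{5042}{1095}$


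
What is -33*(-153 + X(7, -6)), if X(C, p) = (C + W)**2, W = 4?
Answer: 1056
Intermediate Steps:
X(C, p) = (4 + C)**2 (X(C, p) = (C + 4)**2 = (4 + C)**2)
-33*(-153 + X(7, -6)) = -33*(-153 + (4 + 7)**2) = -33*(-153 + 11**2) = -33*(-153 + 121) = -33*(-32) = 1056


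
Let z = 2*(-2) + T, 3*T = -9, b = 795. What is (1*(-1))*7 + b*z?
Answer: -5572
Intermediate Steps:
T = -3 (T = (⅓)*(-9) = -3)
z = -7 (z = 2*(-2) - 3 = -4 - 3 = -7)
(1*(-1))*7 + b*z = (1*(-1))*7 + 795*(-7) = -1*7 - 5565 = -7 - 5565 = -5572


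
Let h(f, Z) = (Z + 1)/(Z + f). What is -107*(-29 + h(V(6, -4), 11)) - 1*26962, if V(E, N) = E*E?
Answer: -1122657/47 ≈ -23886.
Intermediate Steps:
V(E, N) = E²
h(f, Z) = (1 + Z)/(Z + f)
-107*(-29 + h(V(6, -4), 11)) - 1*26962 = -107*(-29 + (1 + 11)/(11 + 6²)) - 1*26962 = -107*(-29 + 12/(11 + 36)) - 26962 = -107*(-29 + 12/47) - 26962 = -107*(-1351/47) - 26962 = 144557/47 - 26962 = -1122657/47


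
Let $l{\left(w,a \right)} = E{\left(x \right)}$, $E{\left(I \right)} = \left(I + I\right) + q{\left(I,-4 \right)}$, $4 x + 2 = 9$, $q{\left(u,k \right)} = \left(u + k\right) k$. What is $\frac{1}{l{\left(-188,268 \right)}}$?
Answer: $\frac{2}{25} \approx 0.08$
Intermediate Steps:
$q{\left(u,k \right)} = k \left(k + u\right)$ ($q{\left(u,k \right)} = \left(k + u\right) k = k \left(k + u\right)$)
$x = \frac{7}{4}$ ($x = - \frac{1}{2} + \frac{1}{4} \cdot 9 = - \frac{1}{2} + \frac{9}{4} = \frac{7}{4} \approx 1.75$)
$E{\left(I \right)} = 16 - 2 I$ ($E{\left(I \right)} = \left(I + I\right) - 4 \left(-4 + I\right) = 2 I - \left(-16 + 4 I\right) = 16 - 2 I$)
$l{\left(w,a \right)} = \frac{25}{2}$ ($l{\left(w,a \right)} = 16 - \frac{7}{2} = \frac{25}{2}$)
$\frac{1}{l{\left(-188,268 \right)}} = \frac{1}{\frac{25}{2}} = \frac{2}{25}$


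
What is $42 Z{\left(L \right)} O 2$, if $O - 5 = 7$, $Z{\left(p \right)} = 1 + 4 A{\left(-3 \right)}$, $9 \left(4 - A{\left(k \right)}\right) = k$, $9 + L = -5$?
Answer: $18480$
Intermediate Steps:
$L = -14$ ($L = -9 - 5 = -14$)
$A{\left(k \right)} = 4 - \frac{k}{9}$
$Z{\left(p \right)} = \frac{55}{3}$ ($Z{\left(p \right)} = 1 + 4 \left(4 - - \frac{1}{3}\right) = 1 + 4 \left(4 + \frac{1}{3}\right) = 1 + 4 \cdot \frac{13}{3} = 1 + \frac{52}{3} = \frac{55}{3}$)
$O = 12$ ($O = 5 + 7 = 12$)
$42 Z{\left(L \right)} O 2 = 42 \cdot \frac{55}{3} \cdot 12 \cdot 2 = 42 \cdot 220 \cdot 2 = 42 \cdot 440 = 18480$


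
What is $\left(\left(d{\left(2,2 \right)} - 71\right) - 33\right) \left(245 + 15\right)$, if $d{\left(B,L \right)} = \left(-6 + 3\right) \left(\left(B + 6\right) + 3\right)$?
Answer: $-35620$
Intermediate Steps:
$d{\left(B,L \right)} = -27 - 3 B$ ($d{\left(B,L \right)} = - 3 \left(\left(6 + B\right) + 3\right) = - 3 \left(9 + B\right) = -27 - 3 B$)
$\left(\left(d{\left(2,2 \right)} - 71\right) - 33\right) \left(245 + 15\right) = \left(\left(\left(-27 - 6\right) - 71\right) - 33\right) \left(245 + 15\right) = \left(\left(\left(-27 - 6\right) - 71\right) - 33\right) 260 = \left(\left(-33 - 71\right) - 33\right) 260 = \left(-104 - 33\right) 260 = \left(-137\right) 260 = -35620$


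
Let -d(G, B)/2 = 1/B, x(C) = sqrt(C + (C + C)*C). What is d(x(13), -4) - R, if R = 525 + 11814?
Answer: -24677/2 ≈ -12339.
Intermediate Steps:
R = 12339
x(C) = sqrt(C + 2*C**2) (x(C) = sqrt(C + (2*C)*C) = sqrt(C + 2*C**2))
d(G, B) = -2/B
d(x(13), -4) - R = -2/(-4) - 1*12339 = -2*(-1/4) - 12339 = 1/2 - 12339 = -24677/2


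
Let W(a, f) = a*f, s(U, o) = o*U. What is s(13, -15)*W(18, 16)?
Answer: -56160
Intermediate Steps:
s(U, o) = U*o
s(13, -15)*W(18, 16) = (13*(-15))*(18*16) = -195*288 = -56160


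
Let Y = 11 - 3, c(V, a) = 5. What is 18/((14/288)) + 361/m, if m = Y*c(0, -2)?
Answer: 106207/280 ≈ 379.31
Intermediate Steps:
Y = 8
m = 40 (m = 8*5 = 40)
18/((14/288)) + 361/m = 18/((14/288)) + 361/40 = 18/((14*(1/288))) + 361*(1/40) = 18/(7/144) + 361/40 = 18*(144/7) + 361/40 = 2592/7 + 361/40 = 106207/280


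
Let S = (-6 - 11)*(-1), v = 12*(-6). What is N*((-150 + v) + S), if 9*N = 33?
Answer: -2255/3 ≈ -751.67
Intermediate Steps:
v = -72
N = 11/3 (N = (⅑)*33 = 11/3 ≈ 3.6667)
S = 17 (S = -17*(-1) = 17)
N*((-150 + v) + S) = 11*((-150 - 72) + 17)/3 = 11*(-222 + 17)/3 = (11/3)*(-205) = -2255/3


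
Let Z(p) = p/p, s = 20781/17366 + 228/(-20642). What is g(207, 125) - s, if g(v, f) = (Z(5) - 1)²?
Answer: -212500977/179234486 ≈ -1.1856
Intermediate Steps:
s = 212500977/179234486 (s = 20781*(1/17366) + 228*(-1/20642) = 20781/17366 - 114/10321 = 212500977/179234486 ≈ 1.1856)
Z(p) = 1
g(v, f) = 0 (g(v, f) = (1 - 1)² = 0² = 0)
g(207, 125) - s = 0 - 1*212500977/179234486 = 0 - 212500977/179234486 = -212500977/179234486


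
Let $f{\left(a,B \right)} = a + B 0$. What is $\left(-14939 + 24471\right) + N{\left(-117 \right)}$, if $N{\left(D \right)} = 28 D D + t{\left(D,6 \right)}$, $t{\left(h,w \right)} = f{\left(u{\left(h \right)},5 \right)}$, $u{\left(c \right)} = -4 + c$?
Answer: $392703$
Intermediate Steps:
$f{\left(a,B \right)} = a$ ($f{\left(a,B \right)} = a + 0 = a$)
$t{\left(h,w \right)} = -4 + h$
$N{\left(D \right)} = -4 + D + 28 D^{2}$ ($N{\left(D \right)} = 28 D D + \left(-4 + D\right) = 28 D^{2} + \left(-4 + D\right) = -4 + D + 28 D^{2}$)
$\left(-14939 + 24471\right) + N{\left(-117 \right)} = \left(-14939 + 24471\right) - \left(121 - 383292\right) = 9532 - -383171 = 9532 + 383171 = 392703$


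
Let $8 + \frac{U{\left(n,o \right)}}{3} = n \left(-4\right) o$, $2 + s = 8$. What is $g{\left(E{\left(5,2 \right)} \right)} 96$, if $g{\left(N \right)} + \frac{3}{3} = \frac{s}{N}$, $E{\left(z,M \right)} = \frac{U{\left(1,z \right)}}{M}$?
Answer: $- \frac{768}{7} \approx -109.71$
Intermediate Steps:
$s = 6$ ($s = -2 + 8 = 6$)
$U{\left(n,o \right)} = -24 - 12 n o$ ($U{\left(n,o \right)} = -24 + 3 n \left(-4\right) o = -24 + 3 - 4 n o = -24 + 3 \left(- 4 n o\right) = -24 - 12 n o$)
$E{\left(z,M \right)} = \frac{-24 - 12 z}{M}$
$g{\left(N \right)} = -1 + \frac{6}{N}$
$g{\left(E{\left(5,2 \right)} \right)} 96 = \frac{6 - \frac{12 \left(-2 - 5\right)}{2}}{12 \cdot \frac{1}{2} \left(-2 - 5\right)} 96 = \frac{6 - 12 \cdot \frac{1}{2} \left(-2 - 5\right)}{12 \cdot \frac{1}{2} \left(-2 - 5\right)} 96 = \frac{6 - 12 \cdot \frac{1}{2} \left(-7\right)}{12 \cdot \frac{1}{2} \left(-7\right)} 96 = \frac{6 - -42}{-42} \cdot 96 = - \frac{6 + 42}{42} \cdot 96 = \left(- \frac{1}{42}\right) 48 \cdot 96 = \left(- \frac{8}{7}\right) 96 = - \frac{768}{7}$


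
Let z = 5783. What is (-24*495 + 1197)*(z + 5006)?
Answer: -115258887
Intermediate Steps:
(-24*495 + 1197)*(z + 5006) = (-24*495 + 1197)*(5783 + 5006) = (-11880 + 1197)*10789 = -10683*10789 = -115258887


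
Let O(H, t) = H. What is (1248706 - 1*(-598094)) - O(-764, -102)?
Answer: 1847564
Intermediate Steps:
(1248706 - 1*(-598094)) - O(-764, -102) = (1248706 - 1*(-598094)) - 1*(-764) = (1248706 + 598094) + 764 = 1846800 + 764 = 1847564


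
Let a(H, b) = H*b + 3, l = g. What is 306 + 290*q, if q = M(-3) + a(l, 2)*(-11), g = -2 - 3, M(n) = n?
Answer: 21766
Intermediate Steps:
g = -5
l = -5
a(H, b) = 3 + H*b
q = 74 (q = -3 + (3 - 5*2)*(-11) = -3 + (3 - 10)*(-11) = -3 - 7*(-11) = -3 + 77 = 74)
306 + 290*q = 306 + 290*74 = 306 + 21460 = 21766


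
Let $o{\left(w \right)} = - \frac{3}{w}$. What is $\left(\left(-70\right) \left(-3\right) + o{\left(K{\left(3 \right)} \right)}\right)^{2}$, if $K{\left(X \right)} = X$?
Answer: $43681$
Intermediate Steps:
$\left(\left(-70\right) \left(-3\right) + o{\left(K{\left(3 \right)} \right)}\right)^{2} = \left(\left(-70\right) \left(-3\right) - \frac{3}{3}\right)^{2} = \left(210 - 1\right)^{2} = 209^{2} = 43681$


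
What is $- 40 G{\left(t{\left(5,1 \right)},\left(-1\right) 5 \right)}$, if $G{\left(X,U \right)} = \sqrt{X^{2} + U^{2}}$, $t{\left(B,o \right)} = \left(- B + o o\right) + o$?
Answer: $- 40 \sqrt{34} \approx -233.24$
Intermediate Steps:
$t{\left(B,o \right)} = o + o^{2} - B$ ($t{\left(B,o \right)} = \left(- B + o^{2}\right) + o = \left(o^{2} - B\right) + o = o + o^{2} - B$)
$G{\left(X,U \right)} = \sqrt{U^{2} + X^{2}}$
$- 40 G{\left(t{\left(5,1 \right)},\left(-1\right) 5 \right)} = - 40 \sqrt{\left(\left(-1\right) 5\right)^{2} + \left(1 + 1^{2} - 5\right)^{2}} = - 40 \sqrt{\left(-5\right)^{2} + \left(1 + 1 - 5\right)^{2}} = - 40 \sqrt{25 + \left(-3\right)^{2}} = - 40 \sqrt{25 + 9} = - 40 \sqrt{34}$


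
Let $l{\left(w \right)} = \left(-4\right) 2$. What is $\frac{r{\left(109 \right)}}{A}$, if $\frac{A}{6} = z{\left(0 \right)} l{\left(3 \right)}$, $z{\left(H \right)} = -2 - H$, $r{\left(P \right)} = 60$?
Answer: $\frac{5}{8} \approx 0.625$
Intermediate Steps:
$l{\left(w \right)} = -8$
$A = 96$ ($A = 6 \left(-2 - 0\right) \left(-8\right) = 6 \left(-2 + 0\right) \left(-8\right) = 6 \left(\left(-2\right) \left(-8\right)\right) = 6 \cdot 16 = 96$)
$\frac{r{\left(109 \right)}}{A} = \frac{60}{96} = 60 \cdot \frac{1}{96} = \frac{5}{8}$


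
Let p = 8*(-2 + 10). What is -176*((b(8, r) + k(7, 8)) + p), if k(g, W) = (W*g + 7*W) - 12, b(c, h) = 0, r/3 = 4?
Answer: -28864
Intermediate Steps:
r = 12 (r = 3*4 = 12)
p = 64 (p = 8*8 = 64)
k(g, W) = -12 + 7*W + W*g (k(g, W) = (7*W + W*g) - 12 = -12 + 7*W + W*g)
-176*((b(8, r) + k(7, 8)) + p) = -176*((0 + (-12 + 7*8 + 8*7)) + 64) = -176*((0 + (-12 + 56 + 56)) + 64) = -176*((0 + 100) + 64) = -176*(100 + 64) = -176*164 = -28864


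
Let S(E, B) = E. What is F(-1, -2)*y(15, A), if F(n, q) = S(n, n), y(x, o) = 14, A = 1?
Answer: -14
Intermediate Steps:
F(n, q) = n
F(-1, -2)*y(15, A) = -1*14 = -14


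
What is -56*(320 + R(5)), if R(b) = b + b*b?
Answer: -19600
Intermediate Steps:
R(b) = b + b**2
-56*(320 + R(5)) = -56*(320 + 5*(1 + 5)) = -56*(320 + 5*6) = -56*(320 + 30) = -56*350 = -19600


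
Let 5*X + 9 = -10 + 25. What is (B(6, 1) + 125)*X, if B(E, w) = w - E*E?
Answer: 108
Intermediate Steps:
X = 6/5 (X = -9/5 + (-10 + 25)/5 = -9/5 + (⅕)*15 = -9/5 + 3 = 6/5 ≈ 1.2000)
B(E, w) = w - E²
(B(6, 1) + 125)*X = ((1 - 1*6²) + 125)*(6/5) = ((1 - 1*36) + 125)*(6/5) = ((1 - 36) + 125)*(6/5) = (-35 + 125)*(6/5) = 90*(6/5) = 108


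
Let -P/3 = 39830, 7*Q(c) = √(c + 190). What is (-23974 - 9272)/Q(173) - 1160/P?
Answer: 116/11949 - 77574*√3/11 ≈ -12215.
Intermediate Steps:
Q(c) = √(190 + c)/7 (Q(c) = √(c + 190)/7 = √(190 + c)/7)
P = -119490 (P = -3*39830 = -119490)
(-23974 - 9272)/Q(173) - 1160/P = (-23974 - 9272)/((√(190 + 173)/7)) - 1160/(-119490) = -33246*7*√3/33 - 1160*(-1/119490) = -33246*7*√3/33 + 116/11949 = -77574*√3/11 + 116/11949 = 116/11949 - 77574*√3/11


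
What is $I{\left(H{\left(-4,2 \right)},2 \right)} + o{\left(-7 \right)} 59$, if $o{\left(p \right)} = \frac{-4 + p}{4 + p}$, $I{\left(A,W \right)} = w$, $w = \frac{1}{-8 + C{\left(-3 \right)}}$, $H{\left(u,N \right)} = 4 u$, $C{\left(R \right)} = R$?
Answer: $\frac{7136}{33} \approx 216.24$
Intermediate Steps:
$w = - \frac{1}{11}$ ($w = \frac{1}{-8 - 3} = \frac{1}{-11} = - \frac{1}{11} \approx -0.090909$)
$I{\left(A,W \right)} = - \frac{1}{11}$
$o{\left(p \right)} = \frac{-4 + p}{4 + p}$
$I{\left(H{\left(-4,2 \right)},2 \right)} + o{\left(-7 \right)} 59 = - \frac{1}{11} + \frac{-4 - 7}{4 - 7} \cdot 59 = - \frac{1}{11} + \frac{1}{-3} \left(-11\right) 59 = - \frac{1}{11} + \left(- \frac{1}{3}\right) \left(-11\right) 59 = - \frac{1}{11} + \frac{11}{3} \cdot 59 = - \frac{1}{11} + \frac{649}{3} = \frac{7136}{33}$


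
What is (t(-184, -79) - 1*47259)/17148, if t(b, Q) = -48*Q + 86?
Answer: -43381/17148 ≈ -2.5298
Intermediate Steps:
t(b, Q) = 86 - 48*Q
(t(-184, -79) - 1*47259)/17148 = ((86 - 48*(-79)) - 1*47259)/17148 = ((86 + 3792) - 47259)*(1/17148) = (3878 - 47259)*(1/17148) = -43381*1/17148 = -43381/17148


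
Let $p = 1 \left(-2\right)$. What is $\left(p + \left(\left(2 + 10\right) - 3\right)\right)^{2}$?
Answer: $49$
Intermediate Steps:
$p = -2$
$\left(p + \left(\left(2 + 10\right) - 3\right)\right)^{2} = \left(-2 + \left(\left(2 + 10\right) - 3\right)\right)^{2} = \left(-2 + \left(12 - 3\right)\right)^{2} = \left(-2 + 9\right)^{2} = 7^{2} = 49$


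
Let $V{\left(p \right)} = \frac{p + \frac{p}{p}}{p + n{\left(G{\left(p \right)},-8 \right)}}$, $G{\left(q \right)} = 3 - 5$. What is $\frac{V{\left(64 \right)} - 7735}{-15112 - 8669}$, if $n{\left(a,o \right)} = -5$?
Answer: $\frac{152100}{467693} \approx 0.32521$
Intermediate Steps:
$G{\left(q \right)} = -2$
$V{\left(p \right)} = \frac{1 + p}{-5 + p}$ ($V{\left(p \right)} = \frac{p + \frac{p}{p}}{p - 5} = \frac{p + 1}{-5 + p} = \frac{1 + p}{-5 + p}$)
$\frac{V{\left(64 \right)} - 7735}{-15112 - 8669} = \frac{\frac{1 + 64}{-5 + 64} - 7735}{-15112 - 8669} = \frac{\frac{1}{59} \cdot 65 - 7735}{-23781} = \left(\frac{1}{59} \cdot 65 - 7735\right) \left(- \frac{1}{23781}\right) = \left(\frac{65}{59} - 7735\right) \left(- \frac{1}{23781}\right) = \left(- \frac{456300}{59}\right) \left(- \frac{1}{23781}\right) = \frac{152100}{467693}$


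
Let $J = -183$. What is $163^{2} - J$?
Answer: $26752$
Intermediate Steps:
$163^{2} - J = 163^{2} - -183 = 26569 + 183 = 26752$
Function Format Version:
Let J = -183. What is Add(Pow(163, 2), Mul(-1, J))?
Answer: 26752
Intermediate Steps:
Add(Pow(163, 2), Mul(-1, J)) = Add(Pow(163, 2), Mul(-1, -183)) = Add(26569, 183) = 26752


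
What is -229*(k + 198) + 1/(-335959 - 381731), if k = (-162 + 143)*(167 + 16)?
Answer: 538906961789/717690 ≈ 7.5089e+5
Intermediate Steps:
k = -3477 (k = -19*183 = -3477)
-229*(k + 198) + 1/(-335959 - 381731) = -229*(-3477 + 198) + 1/(-335959 - 381731) = -229*(-3279) + 1/(-717690) = 750891 - 1/717690 = 538906961789/717690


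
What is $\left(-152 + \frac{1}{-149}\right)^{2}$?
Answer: $\frac{512977201}{22201} \approx 23106.0$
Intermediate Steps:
$\left(-152 + \frac{1}{-149}\right)^{2} = \left(-152 - \frac{1}{149}\right)^{2} = \left(- \frac{22649}{149}\right)^{2} = \frac{512977201}{22201}$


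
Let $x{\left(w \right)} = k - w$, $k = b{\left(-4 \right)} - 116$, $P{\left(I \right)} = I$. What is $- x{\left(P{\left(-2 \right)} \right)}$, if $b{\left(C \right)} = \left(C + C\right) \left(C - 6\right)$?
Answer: $34$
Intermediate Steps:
$b{\left(C \right)} = 2 C \left(-6 + C\right)$
$k = -36$ ($k = 2 \left(-4\right) \left(-6 - 4\right) - 116 = 2 \left(-4\right) \left(-10\right) - 116 = 80 - 116 = -36$)
$x{\left(w \right)} = -36 - w$
$- x{\left(P{\left(-2 \right)} \right)} = - (-36 - -2) = - (-36 + 2) = \left(-1\right) \left(-34\right) = 34$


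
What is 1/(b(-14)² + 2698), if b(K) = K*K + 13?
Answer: 1/46379 ≈ 2.1561e-5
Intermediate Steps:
b(K) = 13 + K² (b(K) = K² + 13 = 13 + K²)
1/(b(-14)² + 2698) = 1/((13 + (-14)²)² + 2698) = 1/((13 + 196)² + 2698) = 1/(209² + 2698) = 1/(43681 + 2698) = 1/46379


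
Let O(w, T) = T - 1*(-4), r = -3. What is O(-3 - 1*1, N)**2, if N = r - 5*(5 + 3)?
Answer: 1521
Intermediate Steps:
N = -43 (N = -3 - 5*(5 + 3) = -3 - 5*8 = -3 - 40 = -43)
O(w, T) = 4 + T (O(w, T) = T + 4 = 4 + T)
O(-3 - 1*1, N)**2 = (4 - 43)**2 = (-39)**2 = 1521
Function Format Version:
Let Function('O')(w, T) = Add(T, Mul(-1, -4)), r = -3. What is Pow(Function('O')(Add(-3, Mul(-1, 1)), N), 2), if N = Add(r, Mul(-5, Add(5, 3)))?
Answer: 1521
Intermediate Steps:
N = -43 (N = Add(-3, Mul(-5, Add(5, 3))) = Add(-3, Mul(-5, 8)) = Add(-3, -40) = -43)
Function('O')(w, T) = Add(4, T) (Function('O')(w, T) = Add(T, 4) = Add(4, T))
Pow(Function('O')(Add(-3, Mul(-1, 1)), N), 2) = Pow(Add(4, -43), 2) = Pow(-39, 2) = 1521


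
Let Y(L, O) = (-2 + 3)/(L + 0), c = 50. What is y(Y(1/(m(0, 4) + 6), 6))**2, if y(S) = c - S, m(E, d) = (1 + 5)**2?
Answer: 64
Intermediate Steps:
m(E, d) = 36 (m(E, d) = 6**2 = 36)
Y(L, O) = 1/L
y(S) = 50 - S
y(Y(1/(m(0, 4) + 6), 6))**2 = (50 - 1/(1/(36 + 6)))**2 = (50 - 1/(1/42))**2 = (50 - 1/1/42)**2 = (50 - 1*42)**2 = (50 - 42)**2 = 8**2 = 64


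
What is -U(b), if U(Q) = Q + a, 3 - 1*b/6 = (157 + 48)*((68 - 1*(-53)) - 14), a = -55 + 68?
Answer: 131579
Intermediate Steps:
a = 13
b = -131592 (b = 18 - 6*(157 + 48)*((68 - 1*(-53)) - 14) = 18 - 1230*((68 + 53) - 14) = 18 - 1230*(121 - 14) = 18 - 1230*107 = 18 - 6*21935 = 18 - 131610 = -131592)
U(Q) = 13 + Q (U(Q) = Q + 13 = 13 + Q)
-U(b) = -(13 - 131592) = -1*(-131579) = 131579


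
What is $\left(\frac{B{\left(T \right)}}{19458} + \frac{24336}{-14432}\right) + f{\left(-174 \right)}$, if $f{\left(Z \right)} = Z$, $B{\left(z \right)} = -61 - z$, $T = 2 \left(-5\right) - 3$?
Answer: $- \frac{513922183}{2925186} \approx -175.69$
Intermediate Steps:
$T = -13$ ($T = -10 - 3 = -13$)
$\left(\frac{B{\left(T \right)}}{19458} + \frac{24336}{-14432}\right) + f{\left(-174 \right)} = \left(\frac{-61 - -13}{19458} + \frac{24336}{-14432}\right) - 174 = \left(\left(-61 + 13\right) \frac{1}{19458} + 24336 \left(- \frac{1}{14432}\right)\right) - 174 = \left(\left(-48\right) \frac{1}{19458} - \frac{1521}{902}\right) - 174 = \left(- \frac{8}{3243} - \frac{1521}{902}\right) - 174 = - \frac{4939819}{2925186} - 174 = - \frac{513922183}{2925186}$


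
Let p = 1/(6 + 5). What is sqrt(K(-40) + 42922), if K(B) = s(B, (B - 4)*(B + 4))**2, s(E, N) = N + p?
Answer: sqrt(308824187)/11 ≈ 1597.6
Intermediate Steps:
p = 1/11 ≈ 0.090909
s(E, N) = 1/11 + N (s(E, N) = N + 1/11 = 1/11 + N)
K(B) = (1/11 + (-4 + B)*(4 + B))**2 (K(B) = (1/11 + (B - 4)*(B + 4))**2 = (1/11 + (-4 + B)*(4 + B))**2)
sqrt(K(-40) + 42922) = sqrt((-175 + 11*(-40)**2)**2/121 + 42922) = sqrt((-175 + 11*1600)**2/121 + 42922) = sqrt((-175 + 17600)**2/121 + 42922) = sqrt((1/121)*17425**2 + 42922) = sqrt((1/121)*303630625 + 42922) = sqrt(303630625/121 + 42922) = sqrt(308824187/121) = sqrt(308824187)/11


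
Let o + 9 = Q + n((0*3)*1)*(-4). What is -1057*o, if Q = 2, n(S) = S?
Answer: 7399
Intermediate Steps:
o = -7 (o = -9 + (2 + ((0*3)*1)*(-4)) = -9 + (2 + (0*1)*(-4)) = -9 + (2 + 0*(-4)) = -9 + (2 + 0) = -9 + 2 = -7)
-1057*o = -1057*(-7) = 7399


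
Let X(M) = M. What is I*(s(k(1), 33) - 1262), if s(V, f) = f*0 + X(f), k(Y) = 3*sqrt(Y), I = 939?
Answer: -1154031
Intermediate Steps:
s(V, f) = f (s(V, f) = f*0 + f = 0 + f = f)
I*(s(k(1), 33) - 1262) = 939*(33 - 1262) = 939*(-1229) = -1154031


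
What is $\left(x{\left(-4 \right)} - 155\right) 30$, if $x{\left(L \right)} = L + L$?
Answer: $-4890$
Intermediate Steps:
$x{\left(L \right)} = 2 L$
$\left(x{\left(-4 \right)} - 155\right) 30 = \left(2 \left(-4\right) - 155\right) 30 = \left(-8 - 155\right) 30 = \left(-163\right) 30 = -4890$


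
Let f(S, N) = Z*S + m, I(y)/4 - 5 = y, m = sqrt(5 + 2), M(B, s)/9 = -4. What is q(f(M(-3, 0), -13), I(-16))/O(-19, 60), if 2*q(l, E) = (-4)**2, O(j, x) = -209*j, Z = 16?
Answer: 8/3971 ≈ 0.0020146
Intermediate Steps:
M(B, s) = -36 (M(B, s) = 9*(-4) = -36)
m = sqrt(7) ≈ 2.6458
I(y) = 20 + 4*y
f(S, N) = sqrt(7) + 16*S (f(S, N) = 16*S + sqrt(7) = sqrt(7) + 16*S)
q(l, E) = 8 (q(l, E) = (1/2)*(-4)**2 = (1/2)*16 = 8)
q(f(M(-3, 0), -13), I(-16))/O(-19, 60) = 8/((-209*(-19))) = 8/3971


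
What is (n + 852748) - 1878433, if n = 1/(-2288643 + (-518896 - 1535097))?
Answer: -4454176605661/4342636 ≈ -1.0257e+6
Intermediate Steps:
n = -1/4342636 (n = 1/(-2288643 - 2053993) = 1/(-4342636) = -1/4342636 ≈ -2.3027e-7)
(n + 852748) - 1878433 = (-1/4342636 + 852748) - 1878433 = 3703174163727/4342636 - 1878433 = -4454176605661/4342636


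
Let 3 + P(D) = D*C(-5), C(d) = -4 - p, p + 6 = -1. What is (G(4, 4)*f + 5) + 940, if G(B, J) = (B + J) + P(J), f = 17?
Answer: 1234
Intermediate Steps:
p = -7 (p = -6 - 1 = -7)
C(d) = 3 (C(d) = -4 - 1*(-7) = -4 + 7 = 3)
P(D) = -3 + 3*D (P(D) = -3 + D*3 = -3 + 3*D)
G(B, J) = -3 + B + 4*J (G(B, J) = (B + J) + (-3 + 3*J) = -3 + B + 4*J)
(G(4, 4)*f + 5) + 940 = ((-3 + 4 + 4*4)*17 + 5) + 940 = ((-3 + 4 + 16)*17 + 5) + 940 = (17*17 + 5) + 940 = (289 + 5) + 940 = 294 + 940 = 1234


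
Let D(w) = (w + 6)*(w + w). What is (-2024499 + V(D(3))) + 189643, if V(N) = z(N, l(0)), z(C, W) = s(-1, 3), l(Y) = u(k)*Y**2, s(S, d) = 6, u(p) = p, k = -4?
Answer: -1834850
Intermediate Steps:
l(Y) = -4*Y**2
D(w) = 2*w*(6 + w) (D(w) = (6 + w)*(2*w) = 2*w*(6 + w))
z(C, W) = 6
V(N) = 6
(-2024499 + V(D(3))) + 189643 = (-2024499 + 6) + 189643 = -2024493 + 189643 = -1834850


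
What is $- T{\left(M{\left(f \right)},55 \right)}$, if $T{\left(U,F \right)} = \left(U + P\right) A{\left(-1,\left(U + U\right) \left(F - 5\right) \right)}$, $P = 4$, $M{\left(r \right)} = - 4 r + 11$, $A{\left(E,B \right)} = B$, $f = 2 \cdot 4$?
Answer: $-35700$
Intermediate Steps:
$f = 8$
$M{\left(r \right)} = 11 - 4 r$
$T{\left(U,F \right)} = 2 U \left(-5 + F\right) \left(4 + U\right)$ ($T{\left(U,F \right)} = \left(U + 4\right) \left(U + U\right) \left(F - 5\right) = \left(4 + U\right) 2 U \left(-5 + F\right) = 2 U \left(-5 + F\right) \left(4 + U\right)$)
$- T{\left(M{\left(f \right)},55 \right)} = - 2 \left(11 - 32\right) \left(-5 + 55\right) \left(4 + \left(11 - 32\right)\right) = - 2 \left(11 - 32\right) 50 \left(4 + \left(11 - 32\right)\right) = - 2 \left(-21\right) 50 \left(4 - 21\right) = - 2 \left(-21\right) 50 \left(-17\right) = \left(-1\right) 35700 = -35700$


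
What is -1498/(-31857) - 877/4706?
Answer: -2984143/21417006 ≈ -0.13934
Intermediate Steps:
-1498/(-31857) - 877/4706 = -1498*(-1/31857) - 877*1/4706 = 214/4551 - 877/4706 = -2984143/21417006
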